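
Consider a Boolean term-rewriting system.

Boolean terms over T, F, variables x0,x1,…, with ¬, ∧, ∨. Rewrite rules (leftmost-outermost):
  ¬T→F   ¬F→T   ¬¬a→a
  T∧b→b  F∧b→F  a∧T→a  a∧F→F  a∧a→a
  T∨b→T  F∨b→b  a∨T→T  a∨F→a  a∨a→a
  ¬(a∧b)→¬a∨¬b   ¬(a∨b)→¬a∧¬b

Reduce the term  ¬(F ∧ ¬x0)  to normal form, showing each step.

  start: ¬(F ∧ ¬x0)
  [1] ¬F ∨ ¬¬x0
  [2] T ∨ ¬¬x0
  [3] T

Answer: normal form = T  (in 3 steps)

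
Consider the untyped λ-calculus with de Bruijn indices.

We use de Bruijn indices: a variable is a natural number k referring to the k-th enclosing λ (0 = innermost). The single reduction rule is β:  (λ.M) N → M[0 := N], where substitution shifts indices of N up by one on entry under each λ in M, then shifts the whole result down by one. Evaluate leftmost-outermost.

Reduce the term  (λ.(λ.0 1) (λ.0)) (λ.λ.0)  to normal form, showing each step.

  start: (λ.(λ.0 1) (λ.0)) (λ.λ.0)
  step 1: (λ.0 (λ.λ.0)) (λ.0)
  step 2: (λ.0) (λ.λ.0)
  step 3: λ.λ.0

Answer: normal form = λ.λ.0  (in 3 steps)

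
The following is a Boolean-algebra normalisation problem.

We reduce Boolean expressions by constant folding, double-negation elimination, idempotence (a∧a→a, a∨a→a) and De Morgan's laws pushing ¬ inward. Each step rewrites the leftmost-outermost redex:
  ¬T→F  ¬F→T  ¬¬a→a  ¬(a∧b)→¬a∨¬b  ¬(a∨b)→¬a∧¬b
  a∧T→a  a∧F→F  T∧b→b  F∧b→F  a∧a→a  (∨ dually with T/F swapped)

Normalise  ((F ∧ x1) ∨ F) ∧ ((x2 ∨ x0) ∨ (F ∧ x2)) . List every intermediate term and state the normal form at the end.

  start: ((F ∧ x1) ∨ F) ∧ ((x2 ∨ x0) ∨ (F ∧ x2))
  →1  (F ∧ x1) ∧ ((x2 ∨ x0) ∨ (F ∧ x2))
  →2  F ∧ ((x2 ∨ x0) ∨ (F ∧ x2))
  →3  F

Answer: normal form = F  (in 3 steps)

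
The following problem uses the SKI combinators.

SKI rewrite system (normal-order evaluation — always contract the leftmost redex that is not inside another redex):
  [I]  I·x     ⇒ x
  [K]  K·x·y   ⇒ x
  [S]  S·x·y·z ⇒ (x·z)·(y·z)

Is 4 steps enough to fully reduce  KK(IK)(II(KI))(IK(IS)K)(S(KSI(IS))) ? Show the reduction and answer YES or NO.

Answer: NO — after 4 steps the term is KI(S(KSI(IS))), not yet normal

Derivation:
  start: KK(IK)(II(KI))(IK(IS)K)(S(KSI(IS)))
  [1] K(II(KI))(IK(IS)K)(S(KSI(IS)))
  [2] II(KI)(S(KSI(IS)))
  [3] I(KI)(S(KSI(IS)))
  [4] KI(S(KSI(IS)))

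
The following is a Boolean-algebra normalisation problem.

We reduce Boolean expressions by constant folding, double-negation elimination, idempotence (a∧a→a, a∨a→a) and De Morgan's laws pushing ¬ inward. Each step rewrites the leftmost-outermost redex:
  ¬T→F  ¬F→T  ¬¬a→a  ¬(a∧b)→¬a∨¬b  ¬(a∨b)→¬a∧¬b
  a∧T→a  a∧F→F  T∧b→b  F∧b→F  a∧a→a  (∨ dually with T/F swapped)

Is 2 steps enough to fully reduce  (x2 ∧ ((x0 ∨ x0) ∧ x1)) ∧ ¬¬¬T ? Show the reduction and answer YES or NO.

  start: (x2 ∧ ((x0 ∨ x0) ∧ x1)) ∧ ¬¬¬T
  [1] (x2 ∧ (x0 ∧ x1)) ∧ ¬¬¬T
  [2] (x2 ∧ (x0 ∧ x1)) ∧ ¬T

Answer: NO — after 2 steps the term is (x2 ∧ (x0 ∧ x1)) ∧ ¬T, not yet normal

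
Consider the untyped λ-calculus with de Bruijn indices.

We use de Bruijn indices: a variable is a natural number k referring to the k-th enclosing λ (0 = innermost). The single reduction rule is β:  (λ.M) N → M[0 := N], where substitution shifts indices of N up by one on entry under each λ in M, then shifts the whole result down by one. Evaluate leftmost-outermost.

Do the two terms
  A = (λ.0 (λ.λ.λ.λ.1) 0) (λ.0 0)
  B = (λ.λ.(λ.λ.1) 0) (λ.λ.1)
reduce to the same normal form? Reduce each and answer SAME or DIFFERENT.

Answer: SAME — A ⇓ λ.λ.1, B ⇓ λ.λ.1

Reduction:
Term A:
  start: (λ.0 (λ.λ.λ.λ.1) 0) (λ.0 0)
  →1  (λ.0 0) (λ.λ.λ.λ.1) (λ.0 0)
  →2  (λ.λ.λ.λ.1) (λ.λ.λ.λ.1) (λ.0 0)
  →3  (λ.λ.λ.1) (λ.0 0)
  →4  λ.λ.1

Term B:
  start: (λ.λ.(λ.λ.1) 0) (λ.λ.1)
  →1  λ.(λ.λ.1) 0
  →2  λ.λ.1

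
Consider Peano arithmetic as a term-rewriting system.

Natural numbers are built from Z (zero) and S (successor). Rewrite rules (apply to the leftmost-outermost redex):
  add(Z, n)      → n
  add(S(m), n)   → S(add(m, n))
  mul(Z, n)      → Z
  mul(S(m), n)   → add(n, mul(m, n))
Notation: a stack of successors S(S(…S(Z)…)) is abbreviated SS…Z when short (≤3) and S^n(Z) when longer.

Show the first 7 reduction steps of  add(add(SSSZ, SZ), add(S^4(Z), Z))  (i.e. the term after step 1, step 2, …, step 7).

Answer: after 7 steps: S(S(S(add(SZ, add(S^4(Z), Z)))))

Working:
  start: add(add(SSSZ, SZ), add(S^4(Z), Z))
  [1] add(S(add(SSZ, SZ)), add(S^4(Z), Z))
  [2] S(add(add(SSZ, SZ), add(S^4(Z), Z)))
  [3] S(add(S(add(SZ, SZ)), add(S^4(Z), Z)))
  [4] S(S(add(add(SZ, SZ), add(S^4(Z), Z))))
  [5] S(S(add(S(add(Z, SZ)), add(S^4(Z), Z))))
  [6] S(S(S(add(add(Z, SZ), add(S^4(Z), Z)))))
  [7] S(S(S(add(SZ, add(S^4(Z), Z)))))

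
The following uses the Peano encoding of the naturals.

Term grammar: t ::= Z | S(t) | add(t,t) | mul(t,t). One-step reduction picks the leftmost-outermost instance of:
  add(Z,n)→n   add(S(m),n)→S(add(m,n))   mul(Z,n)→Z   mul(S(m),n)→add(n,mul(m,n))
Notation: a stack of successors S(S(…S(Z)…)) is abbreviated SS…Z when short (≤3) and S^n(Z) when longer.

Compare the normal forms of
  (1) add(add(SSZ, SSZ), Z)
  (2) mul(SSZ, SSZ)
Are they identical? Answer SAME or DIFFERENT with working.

Term A:
  start: add(add(SSZ, SSZ), Z)
  →1  add(S(add(SZ, SSZ)), Z)
  →2  S(add(add(SZ, SSZ), Z))
  →3  S(add(S(add(Z, SSZ)), Z))
  →4  S(S(add(add(Z, SSZ), Z)))
  →5  S(S(add(SSZ, Z)))
  →6  S(S(S(add(SZ, Z))))
  →7  S(S(S(S(add(Z, Z)))))
  →8  S^4(Z)

Term B:
  start: mul(SSZ, SSZ)
  →1  add(SSZ, mul(SZ, SSZ))
  →2  S(add(SZ, mul(SZ, SSZ)))
  →3  S(S(add(Z, mul(SZ, SSZ))))
  →4  S(S(mul(SZ, SSZ)))
  →5  S(S(add(SSZ, mul(Z, SSZ))))
  →6  S(S(S(add(SZ, mul(Z, SSZ)))))
  →7  S(S(S(S(add(Z, mul(Z, SSZ))))))
  →8  S(S(S(S(mul(Z, SSZ)))))
  →9  S^4(Z)

Answer: SAME — A ⇓ S^4(Z), B ⇓ S^4(Z)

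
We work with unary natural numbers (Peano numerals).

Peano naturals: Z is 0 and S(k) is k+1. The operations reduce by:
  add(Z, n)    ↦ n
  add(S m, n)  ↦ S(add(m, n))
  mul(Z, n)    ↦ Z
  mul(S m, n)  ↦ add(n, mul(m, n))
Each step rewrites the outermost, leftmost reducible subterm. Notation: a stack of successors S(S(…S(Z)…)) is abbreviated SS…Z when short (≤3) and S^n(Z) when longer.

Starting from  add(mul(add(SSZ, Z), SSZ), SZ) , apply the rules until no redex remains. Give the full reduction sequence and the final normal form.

Answer: normal form = S^5(Z)  (in 17 steps)

Working:
  start: add(mul(add(SSZ, Z), SSZ), SZ)
  [1] add(mul(S(add(SZ, Z)), SSZ), SZ)
  [2] add(add(SSZ, mul(add(SZ, Z), SSZ)), SZ)
  [3] add(S(add(SZ, mul(add(SZ, Z), SSZ))), SZ)
  [4] S(add(add(SZ, mul(add(SZ, Z), SSZ)), SZ))
  [5] S(add(S(add(Z, mul(add(SZ, Z), SSZ))), SZ))
  [6] S(S(add(add(Z, mul(add(SZ, Z), SSZ)), SZ)))
  [7] S(S(add(mul(add(SZ, Z), SSZ), SZ)))
  [8] S(S(add(mul(S(add(Z, Z)), SSZ), SZ)))
  [9] S(S(add(add(SSZ, mul(add(Z, Z), SSZ)), SZ)))
  [10] S(S(add(S(add(SZ, mul(add(Z, Z), SSZ))), SZ)))
  [11] S(S(S(add(add(SZ, mul(add(Z, Z), SSZ)), SZ))))
  [12] S(S(S(add(S(add(Z, mul(add(Z, Z), SSZ))), SZ))))
  [13] S(S(S(S(add(add(Z, mul(add(Z, Z), SSZ)), SZ)))))
  [14] S(S(S(S(add(mul(add(Z, Z), SSZ), SZ)))))
  [15] S(S(S(S(add(mul(Z, SSZ), SZ)))))
  [16] S(S(S(S(add(Z, SZ)))))
  [17] S^5(Z)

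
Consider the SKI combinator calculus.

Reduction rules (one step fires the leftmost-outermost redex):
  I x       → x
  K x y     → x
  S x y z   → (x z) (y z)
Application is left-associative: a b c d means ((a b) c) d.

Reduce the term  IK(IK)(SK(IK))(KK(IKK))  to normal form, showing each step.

  start: IK(IK)(SK(IK))(KK(IKK))
  →1  K(IK)(SK(IK))(KK(IKK))
  →2  IK(KK(IKK))
  →3  K(KK(IKK))
  →4  KK

Answer: normal form = KK  (in 4 steps)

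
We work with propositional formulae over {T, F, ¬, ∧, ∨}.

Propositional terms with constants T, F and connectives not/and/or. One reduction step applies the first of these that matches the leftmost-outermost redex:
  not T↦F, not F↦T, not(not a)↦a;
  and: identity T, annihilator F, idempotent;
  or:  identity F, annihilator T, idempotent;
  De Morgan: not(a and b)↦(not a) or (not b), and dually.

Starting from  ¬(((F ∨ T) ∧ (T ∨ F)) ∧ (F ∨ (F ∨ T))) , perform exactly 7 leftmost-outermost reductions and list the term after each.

  start: ¬(((F ∨ T) ∧ (T ∨ F)) ∧ (F ∨ (F ∨ T)))
  →1  ¬((F ∨ T) ∧ (T ∨ F)) ∨ ¬(F ∨ (F ∨ T))
  →2  (¬(F ∨ T) ∨ ¬(T ∨ F)) ∨ ¬(F ∨ (F ∨ T))
  →3  ((¬F ∧ ¬T) ∨ ¬(T ∨ F)) ∨ ¬(F ∨ (F ∨ T))
  →4  ((T ∧ ¬T) ∨ ¬(T ∨ F)) ∨ ¬(F ∨ (F ∨ T))
  →5  (¬T ∨ ¬(T ∨ F)) ∨ ¬(F ∨ (F ∨ T))
  →6  (F ∨ ¬(T ∨ F)) ∨ ¬(F ∨ (F ∨ T))
  →7  ¬(T ∨ F) ∨ ¬(F ∨ (F ∨ T))

Answer: after 7 steps: ¬(T ∨ F) ∨ ¬(F ∨ (F ∨ T))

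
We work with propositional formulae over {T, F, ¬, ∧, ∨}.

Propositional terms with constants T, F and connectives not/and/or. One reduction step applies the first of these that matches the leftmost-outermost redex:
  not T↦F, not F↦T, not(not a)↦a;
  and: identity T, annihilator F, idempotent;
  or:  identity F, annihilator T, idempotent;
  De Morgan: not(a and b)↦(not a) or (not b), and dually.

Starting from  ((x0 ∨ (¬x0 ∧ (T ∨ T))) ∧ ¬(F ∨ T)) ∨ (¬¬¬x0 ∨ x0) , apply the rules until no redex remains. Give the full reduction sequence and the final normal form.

  start: ((x0 ∨ (¬x0 ∧ (T ∨ T))) ∧ ¬(F ∨ T)) ∨ (¬¬¬x0 ∨ x0)
  step 1: ((x0 ∨ (¬x0 ∧ T)) ∧ ¬(F ∨ T)) ∨ (¬¬¬x0 ∨ x0)
  step 2: ((x0 ∨ ¬x0) ∧ ¬(F ∨ T)) ∨ (¬¬¬x0 ∨ x0)
  step 3: ((x0 ∨ ¬x0) ∧ (¬F ∧ ¬T)) ∨ (¬¬¬x0 ∨ x0)
  step 4: ((x0 ∨ ¬x0) ∧ (T ∧ ¬T)) ∨ (¬¬¬x0 ∨ x0)
  step 5: ((x0 ∨ ¬x0) ∧ ¬T) ∨ (¬¬¬x0 ∨ x0)
  step 6: ((x0 ∨ ¬x0) ∧ F) ∨ (¬¬¬x0 ∨ x0)
  step 7: F ∨ (¬¬¬x0 ∨ x0)
  step 8: ¬¬¬x0 ∨ x0
  step 9: ¬x0 ∨ x0

Answer: normal form = ¬x0 ∨ x0  (in 9 steps)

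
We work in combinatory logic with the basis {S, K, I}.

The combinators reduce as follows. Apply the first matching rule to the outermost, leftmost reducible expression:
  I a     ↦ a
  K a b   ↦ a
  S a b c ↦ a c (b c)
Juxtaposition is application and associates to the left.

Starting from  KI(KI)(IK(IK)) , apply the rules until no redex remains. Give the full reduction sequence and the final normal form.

Answer: normal form = KK  (in 4 steps)

Reduction:
  start: KI(KI)(IK(IK))
  →1  I(IK(IK))
  →2  IK(IK)
  →3  K(IK)
  →4  KK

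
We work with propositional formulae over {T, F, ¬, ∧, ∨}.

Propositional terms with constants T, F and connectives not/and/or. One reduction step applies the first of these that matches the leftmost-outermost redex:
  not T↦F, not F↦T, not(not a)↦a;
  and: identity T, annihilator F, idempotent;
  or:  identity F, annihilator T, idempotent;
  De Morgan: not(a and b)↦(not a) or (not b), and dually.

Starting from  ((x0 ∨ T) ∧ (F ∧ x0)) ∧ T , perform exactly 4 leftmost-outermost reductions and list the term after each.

  start: ((x0 ∨ T) ∧ (F ∧ x0)) ∧ T
  [1] (x0 ∨ T) ∧ (F ∧ x0)
  [2] T ∧ (F ∧ x0)
  [3] F ∧ x0
  [4] F

Answer: after 4 steps: F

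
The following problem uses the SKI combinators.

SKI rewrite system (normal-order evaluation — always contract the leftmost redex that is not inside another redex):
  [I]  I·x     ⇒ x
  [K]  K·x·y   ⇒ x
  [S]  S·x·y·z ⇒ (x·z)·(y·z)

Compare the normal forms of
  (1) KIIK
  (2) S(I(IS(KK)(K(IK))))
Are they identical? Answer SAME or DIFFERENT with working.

Term A:
  start: KIIK
  step 1: IK
  step 2: K

Term B:
  start: S(I(IS(KK)(K(IK))))
  step 1: S(IS(KK)(K(IK)))
  step 2: S(S(KK)(K(IK)))
  step 3: S(S(KK)(KK))

Answer: DIFFERENT — A ⇓ K, B ⇓ S(S(KK)(KK))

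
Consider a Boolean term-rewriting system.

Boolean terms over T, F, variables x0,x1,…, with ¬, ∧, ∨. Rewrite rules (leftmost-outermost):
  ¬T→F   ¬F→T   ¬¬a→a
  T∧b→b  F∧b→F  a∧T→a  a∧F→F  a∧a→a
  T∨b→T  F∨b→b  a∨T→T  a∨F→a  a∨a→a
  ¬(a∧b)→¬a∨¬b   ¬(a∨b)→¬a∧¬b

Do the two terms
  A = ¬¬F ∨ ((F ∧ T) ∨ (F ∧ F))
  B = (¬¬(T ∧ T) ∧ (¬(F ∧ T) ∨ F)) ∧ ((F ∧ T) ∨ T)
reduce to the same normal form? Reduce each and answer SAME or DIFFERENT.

Answer: DIFFERENT — A ⇓ F, B ⇓ T

Working:
Term A:
  start: ¬¬F ∨ ((F ∧ T) ∨ (F ∧ F))
  [1] F ∨ ((F ∧ T) ∨ (F ∧ F))
  [2] (F ∧ T) ∨ (F ∧ F)
  [3] F ∨ (F ∧ F)
  [4] F ∧ F
  [5] F

Term B:
  start: (¬¬(T ∧ T) ∧ (¬(F ∧ T) ∨ F)) ∧ ((F ∧ T) ∨ T)
  [1] ((T ∧ T) ∧ (¬(F ∧ T) ∨ F)) ∧ ((F ∧ T) ∨ T)
  [2] (T ∧ (¬(F ∧ T) ∨ F)) ∧ ((F ∧ T) ∨ T)
  [3] (¬(F ∧ T) ∨ F) ∧ ((F ∧ T) ∨ T)
  [4] ¬(F ∧ T) ∧ ((F ∧ T) ∨ T)
  [5] (¬F ∨ ¬T) ∧ ((F ∧ T) ∨ T)
  [6] (T ∨ ¬T) ∧ ((F ∧ T) ∨ T)
  [7] T ∧ ((F ∧ T) ∨ T)
  [8] (F ∧ T) ∨ T
  [9] T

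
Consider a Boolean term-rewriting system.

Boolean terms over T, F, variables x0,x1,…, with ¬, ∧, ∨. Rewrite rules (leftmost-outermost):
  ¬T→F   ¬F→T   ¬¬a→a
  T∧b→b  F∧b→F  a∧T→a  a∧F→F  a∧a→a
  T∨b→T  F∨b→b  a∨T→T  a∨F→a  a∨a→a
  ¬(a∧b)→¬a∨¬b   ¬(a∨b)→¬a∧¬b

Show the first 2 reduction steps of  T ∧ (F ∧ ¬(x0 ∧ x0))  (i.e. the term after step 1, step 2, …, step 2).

Answer: after 2 steps: F

Working:
  start: T ∧ (F ∧ ¬(x0 ∧ x0))
  →1  F ∧ ¬(x0 ∧ x0)
  →2  F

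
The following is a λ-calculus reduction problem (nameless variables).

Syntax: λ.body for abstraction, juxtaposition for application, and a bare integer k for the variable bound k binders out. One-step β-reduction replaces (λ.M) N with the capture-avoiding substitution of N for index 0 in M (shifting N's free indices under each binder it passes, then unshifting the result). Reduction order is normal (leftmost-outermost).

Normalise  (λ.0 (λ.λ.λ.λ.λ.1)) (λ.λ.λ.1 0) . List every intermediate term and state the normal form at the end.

Answer: normal form = λ.λ.1 0  (in 2 steps)

Working:
  start: (λ.0 (λ.λ.λ.λ.λ.1)) (λ.λ.λ.1 0)
  →1  (λ.λ.λ.1 0) (λ.λ.λ.λ.λ.1)
  →2  λ.λ.1 0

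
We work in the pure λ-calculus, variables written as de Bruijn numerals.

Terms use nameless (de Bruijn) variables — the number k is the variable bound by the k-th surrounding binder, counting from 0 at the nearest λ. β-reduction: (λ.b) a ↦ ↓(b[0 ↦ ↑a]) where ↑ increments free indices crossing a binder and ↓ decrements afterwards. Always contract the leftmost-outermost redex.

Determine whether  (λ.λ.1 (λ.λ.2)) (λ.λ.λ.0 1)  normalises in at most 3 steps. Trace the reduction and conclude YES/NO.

Answer: YES — reaches normal form λ.λ.λ.0 1 in 2 ≤ 3 steps

Reduction:
  start: (λ.λ.1 (λ.λ.2)) (λ.λ.λ.0 1)
  →1  λ.(λ.λ.λ.0 1) (λ.λ.2)
  →2  λ.λ.λ.0 1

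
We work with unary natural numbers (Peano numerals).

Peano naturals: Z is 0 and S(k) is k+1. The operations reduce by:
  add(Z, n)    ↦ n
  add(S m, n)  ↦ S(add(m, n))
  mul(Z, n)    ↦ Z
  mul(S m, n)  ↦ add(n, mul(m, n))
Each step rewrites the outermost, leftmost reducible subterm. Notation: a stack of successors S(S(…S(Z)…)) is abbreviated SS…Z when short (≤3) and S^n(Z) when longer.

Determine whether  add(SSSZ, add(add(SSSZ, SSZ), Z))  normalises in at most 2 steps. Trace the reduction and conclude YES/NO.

Answer: NO — after 2 steps the term is S(S(add(SZ, add(add(SSSZ, SSZ), Z)))), not yet normal

Working:
  start: add(SSSZ, add(add(SSSZ, SSZ), Z))
  [1] S(add(SSZ, add(add(SSSZ, SSZ), Z)))
  [2] S(S(add(SZ, add(add(SSSZ, SSZ), Z))))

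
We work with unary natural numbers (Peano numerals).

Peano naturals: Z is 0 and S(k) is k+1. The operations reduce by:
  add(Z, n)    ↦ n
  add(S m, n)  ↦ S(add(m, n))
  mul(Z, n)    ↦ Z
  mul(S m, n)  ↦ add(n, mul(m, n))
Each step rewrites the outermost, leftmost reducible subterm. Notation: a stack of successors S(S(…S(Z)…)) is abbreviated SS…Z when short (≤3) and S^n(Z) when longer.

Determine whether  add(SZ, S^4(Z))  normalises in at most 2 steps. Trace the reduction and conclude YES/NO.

  start: add(SZ, S^4(Z))
  step 1: S(add(Z, S^4(Z)))
  step 2: S^5(Z)

Answer: YES — reaches normal form S^5(Z) in 2 ≤ 2 steps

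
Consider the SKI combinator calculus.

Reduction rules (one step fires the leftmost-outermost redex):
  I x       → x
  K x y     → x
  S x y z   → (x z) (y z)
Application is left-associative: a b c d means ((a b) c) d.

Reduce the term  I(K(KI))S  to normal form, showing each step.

  start: I(K(KI))S
  step 1: K(KI)S
  step 2: KI

Answer: normal form = KI  (in 2 steps)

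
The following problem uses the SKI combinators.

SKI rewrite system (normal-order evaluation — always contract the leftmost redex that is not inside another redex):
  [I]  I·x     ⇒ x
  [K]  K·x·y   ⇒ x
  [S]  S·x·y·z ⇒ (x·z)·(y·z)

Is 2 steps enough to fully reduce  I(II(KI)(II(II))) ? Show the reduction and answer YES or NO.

  start: I(II(KI)(II(II)))
  →1  II(KI)(II(II))
  →2  I(KI)(II(II))

Answer: NO — after 2 steps the term is I(KI)(II(II)), not yet normal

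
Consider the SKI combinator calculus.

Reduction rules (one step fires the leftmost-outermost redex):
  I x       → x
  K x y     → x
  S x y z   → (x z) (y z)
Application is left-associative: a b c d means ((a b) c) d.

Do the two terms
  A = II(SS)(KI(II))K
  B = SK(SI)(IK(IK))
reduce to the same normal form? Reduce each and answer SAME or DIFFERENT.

Answer: DIFFERENT — A ⇓ SKK, B ⇓ KK

Reduction:
Term A:
  start: II(SS)(KI(II))K
  step 1: I(SS)(KI(II))K
  step 2: SS(KI(II))K
  step 3: SK(KI(II)K)
  step 4: SK(IK)
  step 5: SKK

Term B:
  start: SK(SI)(IK(IK))
  step 1: K(IK(IK))(SI(IK(IK)))
  step 2: IK(IK)
  step 3: K(IK)
  step 4: KK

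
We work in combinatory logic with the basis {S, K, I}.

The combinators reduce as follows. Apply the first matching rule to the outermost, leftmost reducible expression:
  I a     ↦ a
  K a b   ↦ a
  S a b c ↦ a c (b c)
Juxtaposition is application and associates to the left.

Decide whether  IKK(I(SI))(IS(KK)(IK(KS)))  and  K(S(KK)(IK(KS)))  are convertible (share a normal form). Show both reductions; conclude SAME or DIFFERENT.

Answer: SAME — A ⇓ K(S(KK)(K(KS))), B ⇓ K(S(KK)(K(KS)))

Reduction:
Term A:
  start: IKK(I(SI))(IS(KK)(IK(KS)))
  →1  KK(I(SI))(IS(KK)(IK(KS)))
  →2  K(IS(KK)(IK(KS)))
  →3  K(S(KK)(IK(KS)))
  →4  K(S(KK)(K(KS)))

Term B:
  start: K(S(KK)(IK(KS)))
  →1  K(S(KK)(K(KS)))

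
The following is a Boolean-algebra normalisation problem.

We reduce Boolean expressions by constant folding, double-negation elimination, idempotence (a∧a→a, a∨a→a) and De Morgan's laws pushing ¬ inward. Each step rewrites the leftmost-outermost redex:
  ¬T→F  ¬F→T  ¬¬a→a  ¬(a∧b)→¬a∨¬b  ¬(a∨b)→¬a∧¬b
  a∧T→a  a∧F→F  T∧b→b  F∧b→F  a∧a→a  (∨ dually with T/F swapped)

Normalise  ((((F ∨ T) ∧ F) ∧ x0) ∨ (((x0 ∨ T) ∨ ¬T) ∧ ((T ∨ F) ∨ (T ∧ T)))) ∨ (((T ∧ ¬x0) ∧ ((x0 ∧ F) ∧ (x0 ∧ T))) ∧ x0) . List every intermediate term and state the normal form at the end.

  start: ((((F ∨ T) ∧ F) ∧ x0) ∨ (((x0 ∨ T) ∨ ¬T) ∧ ((T ∨ F) ∨ (T ∧ T)))) ∨ (((T ∧ ¬x0) ∧ ((x0 ∧ F) ∧ (x0 ∧ T))) ∧ x0)
  [1] ((F ∧ x0) ∨ (((x0 ∨ T) ∨ ¬T) ∧ ((T ∨ F) ∨ (T ∧ T)))) ∨ (((T ∧ ¬x0) ∧ ((x0 ∧ F) ∧ (x0 ∧ T))) ∧ x0)
  [2] (F ∨ (((x0 ∨ T) ∨ ¬T) ∧ ((T ∨ F) ∨ (T ∧ T)))) ∨ (((T ∧ ¬x0) ∧ ((x0 ∧ F) ∧ (x0 ∧ T))) ∧ x0)
  [3] (((x0 ∨ T) ∨ ¬T) ∧ ((T ∨ F) ∨ (T ∧ T))) ∨ (((T ∧ ¬x0) ∧ ((x0 ∧ F) ∧ (x0 ∧ T))) ∧ x0)
  [4] ((T ∨ ¬T) ∧ ((T ∨ F) ∨ (T ∧ T))) ∨ (((T ∧ ¬x0) ∧ ((x0 ∧ F) ∧ (x0 ∧ T))) ∧ x0)
  [5] (T ∧ ((T ∨ F) ∨ (T ∧ T))) ∨ (((T ∧ ¬x0) ∧ ((x0 ∧ F) ∧ (x0 ∧ T))) ∧ x0)
  [6] ((T ∨ F) ∨ (T ∧ T)) ∨ (((T ∧ ¬x0) ∧ ((x0 ∧ F) ∧ (x0 ∧ T))) ∧ x0)
  [7] (T ∨ (T ∧ T)) ∨ (((T ∧ ¬x0) ∧ ((x0 ∧ F) ∧ (x0 ∧ T))) ∧ x0)
  [8] T ∨ (((T ∧ ¬x0) ∧ ((x0 ∧ F) ∧ (x0 ∧ T))) ∧ x0)
  [9] T

Answer: normal form = T  (in 9 steps)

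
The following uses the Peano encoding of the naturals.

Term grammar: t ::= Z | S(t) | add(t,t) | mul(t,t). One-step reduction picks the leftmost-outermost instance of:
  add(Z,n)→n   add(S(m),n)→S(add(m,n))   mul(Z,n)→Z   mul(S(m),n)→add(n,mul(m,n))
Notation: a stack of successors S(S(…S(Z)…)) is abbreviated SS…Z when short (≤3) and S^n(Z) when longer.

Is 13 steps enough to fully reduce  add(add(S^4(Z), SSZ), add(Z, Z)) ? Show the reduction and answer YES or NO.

  start: add(add(S^4(Z), SSZ), add(Z, Z))
  step 1: add(S(add(SSSZ, SSZ)), add(Z, Z))
  step 2: S(add(add(SSSZ, SSZ), add(Z, Z)))
  step 3: S(add(S(add(SSZ, SSZ)), add(Z, Z)))
  step 4: S(S(add(add(SSZ, SSZ), add(Z, Z))))
  step 5: S(S(add(S(add(SZ, SSZ)), add(Z, Z))))
  step 6: S(S(S(add(add(SZ, SSZ), add(Z, Z)))))
  step 7: S(S(S(add(S(add(Z, SSZ)), add(Z, Z)))))
  step 8: S(S(S(S(add(add(Z, SSZ), add(Z, Z))))))
  step 9: S(S(S(S(add(SSZ, add(Z, Z))))))
  step 10: S(S(S(S(S(add(SZ, add(Z, Z)))))))
  step 11: S(S(S(S(S(S(add(Z, add(Z, Z))))))))
  step 12: S(S(S(S(S(S(add(Z, Z)))))))
  step 13: S^6(Z)

Answer: YES — reaches normal form S^6(Z) in 13 ≤ 13 steps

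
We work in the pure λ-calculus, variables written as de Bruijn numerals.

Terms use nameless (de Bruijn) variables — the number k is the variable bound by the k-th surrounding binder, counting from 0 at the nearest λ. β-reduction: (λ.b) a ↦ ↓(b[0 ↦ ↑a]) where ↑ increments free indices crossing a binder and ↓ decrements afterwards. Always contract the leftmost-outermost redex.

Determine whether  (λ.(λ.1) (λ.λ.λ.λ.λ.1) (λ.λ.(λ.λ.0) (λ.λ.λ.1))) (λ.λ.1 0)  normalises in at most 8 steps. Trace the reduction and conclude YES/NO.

  start: (λ.(λ.1) (λ.λ.λ.λ.λ.1) (λ.λ.(λ.λ.0) (λ.λ.λ.1))) (λ.λ.1 0)
  step 1: (λ.λ.λ.1 0) (λ.λ.λ.λ.λ.1) (λ.λ.(λ.λ.0) (λ.λ.λ.1))
  step 2: (λ.λ.1 0) (λ.λ.(λ.λ.0) (λ.λ.λ.1))
  step 3: λ.(λ.λ.(λ.λ.0) (λ.λ.λ.1)) 0
  step 4: λ.λ.(λ.λ.0) (λ.λ.λ.1)
  step 5: λ.λ.λ.0

Answer: YES — reaches normal form λ.λ.λ.0 in 5 ≤ 8 steps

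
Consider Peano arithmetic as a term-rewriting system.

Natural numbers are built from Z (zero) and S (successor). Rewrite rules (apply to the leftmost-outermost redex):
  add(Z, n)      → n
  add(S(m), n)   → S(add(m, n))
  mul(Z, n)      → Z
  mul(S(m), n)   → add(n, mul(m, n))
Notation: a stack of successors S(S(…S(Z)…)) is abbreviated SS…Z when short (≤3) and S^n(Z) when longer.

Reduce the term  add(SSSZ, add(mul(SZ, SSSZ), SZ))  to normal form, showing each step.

Answer: normal form = S^7(Z)  (in 14 steps)

Derivation:
  start: add(SSSZ, add(mul(SZ, SSSZ), SZ))
  →1  S(add(SSZ, add(mul(SZ, SSSZ), SZ)))
  →2  S(S(add(SZ, add(mul(SZ, SSSZ), SZ))))
  →3  S(S(S(add(Z, add(mul(SZ, SSSZ), SZ)))))
  →4  S(S(S(add(mul(SZ, SSSZ), SZ))))
  →5  S(S(S(add(add(SSSZ, mul(Z, SSSZ)), SZ))))
  →6  S(S(S(add(S(add(SSZ, mul(Z, SSSZ))), SZ))))
  →7  S(S(S(S(add(add(SSZ, mul(Z, SSSZ)), SZ)))))
  →8  S(S(S(S(add(S(add(SZ, mul(Z, SSSZ))), SZ)))))
  →9  S(S(S(S(S(add(add(SZ, mul(Z, SSSZ)), SZ))))))
  →10  S(S(S(S(S(add(S(add(Z, mul(Z, SSSZ))), SZ))))))
  →11  S(S(S(S(S(S(add(add(Z, mul(Z, SSSZ)), SZ)))))))
  →12  S(S(S(S(S(S(add(mul(Z, SSSZ), SZ)))))))
  →13  S(S(S(S(S(S(add(Z, SZ)))))))
  →14  S^7(Z)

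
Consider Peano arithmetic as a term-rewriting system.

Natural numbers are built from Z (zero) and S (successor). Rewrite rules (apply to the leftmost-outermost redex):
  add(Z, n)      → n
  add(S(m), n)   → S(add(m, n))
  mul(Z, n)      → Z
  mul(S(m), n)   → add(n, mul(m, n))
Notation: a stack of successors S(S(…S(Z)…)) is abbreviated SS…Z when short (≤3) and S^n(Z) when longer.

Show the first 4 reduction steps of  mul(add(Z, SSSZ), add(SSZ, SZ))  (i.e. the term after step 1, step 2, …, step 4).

  start: mul(add(Z, SSSZ), add(SSZ, SZ))
  →1  mul(SSSZ, add(SSZ, SZ))
  →2  add(add(SSZ, SZ), mul(SSZ, add(SSZ, SZ)))
  →3  add(S(add(SZ, SZ)), mul(SSZ, add(SSZ, SZ)))
  →4  S(add(add(SZ, SZ), mul(SSZ, add(SSZ, SZ))))

Answer: after 4 steps: S(add(add(SZ, SZ), mul(SSZ, add(SSZ, SZ))))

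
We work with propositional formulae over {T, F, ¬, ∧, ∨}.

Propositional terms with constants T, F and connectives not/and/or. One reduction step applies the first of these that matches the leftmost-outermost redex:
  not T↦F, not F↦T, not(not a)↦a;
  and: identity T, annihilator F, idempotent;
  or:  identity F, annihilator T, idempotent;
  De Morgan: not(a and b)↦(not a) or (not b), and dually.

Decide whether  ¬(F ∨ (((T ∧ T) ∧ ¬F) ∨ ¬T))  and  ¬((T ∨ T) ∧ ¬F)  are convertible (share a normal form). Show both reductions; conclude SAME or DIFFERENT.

Answer: SAME — A ⇓ F, B ⇓ F

Reduction:
Term A:
  start: ¬(F ∨ (((T ∧ T) ∧ ¬F) ∨ ¬T))
  step 1: ¬F ∧ ¬(((T ∧ T) ∧ ¬F) ∨ ¬T)
  step 2: T ∧ ¬(((T ∧ T) ∧ ¬F) ∨ ¬T)
  step 3: ¬(((T ∧ T) ∧ ¬F) ∨ ¬T)
  step 4: ¬((T ∧ T) ∧ ¬F) ∧ ¬¬T
  step 5: (¬(T ∧ T) ∨ ¬¬F) ∧ ¬¬T
  step 6: ((¬T ∨ ¬T) ∨ ¬¬F) ∧ ¬¬T
  step 7: (¬T ∨ ¬¬F) ∧ ¬¬T
  step 8: (F ∨ ¬¬F) ∧ ¬¬T
  step 9: ¬¬F ∧ ¬¬T
  step 10: F ∧ ¬¬T
  step 11: F

Term B:
  start: ¬((T ∨ T) ∧ ¬F)
  step 1: ¬(T ∨ T) ∨ ¬¬F
  step 2: (¬T ∧ ¬T) ∨ ¬¬F
  step 3: ¬T ∨ ¬¬F
  step 4: F ∨ ¬¬F
  step 5: ¬¬F
  step 6: F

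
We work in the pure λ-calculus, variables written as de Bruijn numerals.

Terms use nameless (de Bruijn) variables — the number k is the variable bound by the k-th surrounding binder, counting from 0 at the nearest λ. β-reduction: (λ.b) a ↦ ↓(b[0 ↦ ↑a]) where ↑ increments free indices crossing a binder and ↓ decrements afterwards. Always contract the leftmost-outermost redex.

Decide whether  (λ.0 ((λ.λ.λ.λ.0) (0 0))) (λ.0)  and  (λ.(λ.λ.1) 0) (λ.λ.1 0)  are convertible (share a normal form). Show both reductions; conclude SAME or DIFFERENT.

Answer: DIFFERENT — A ⇓ λ.λ.λ.0, B ⇓ λ.λ.λ.1 0

Working:
Term A:
  start: (λ.0 ((λ.λ.λ.λ.0) (0 0))) (λ.0)
  step 1: (λ.0) ((λ.λ.λ.λ.0) ((λ.0) (λ.0)))
  step 2: (λ.λ.λ.λ.0) ((λ.0) (λ.0))
  step 3: λ.λ.λ.0

Term B:
  start: (λ.(λ.λ.1) 0) (λ.λ.1 0)
  step 1: (λ.λ.1) (λ.λ.1 0)
  step 2: λ.λ.λ.1 0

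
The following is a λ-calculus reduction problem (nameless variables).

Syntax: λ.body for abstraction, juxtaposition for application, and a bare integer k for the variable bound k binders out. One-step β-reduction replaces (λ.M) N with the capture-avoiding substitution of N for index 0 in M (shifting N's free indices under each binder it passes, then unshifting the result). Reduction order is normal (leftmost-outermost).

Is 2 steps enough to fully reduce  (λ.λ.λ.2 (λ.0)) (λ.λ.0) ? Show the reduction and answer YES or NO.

  start: (λ.λ.λ.2 (λ.0)) (λ.λ.0)
  →1  λ.λ.(λ.λ.0) (λ.0)
  →2  λ.λ.λ.0

Answer: YES — reaches normal form λ.λ.λ.0 in 2 ≤ 2 steps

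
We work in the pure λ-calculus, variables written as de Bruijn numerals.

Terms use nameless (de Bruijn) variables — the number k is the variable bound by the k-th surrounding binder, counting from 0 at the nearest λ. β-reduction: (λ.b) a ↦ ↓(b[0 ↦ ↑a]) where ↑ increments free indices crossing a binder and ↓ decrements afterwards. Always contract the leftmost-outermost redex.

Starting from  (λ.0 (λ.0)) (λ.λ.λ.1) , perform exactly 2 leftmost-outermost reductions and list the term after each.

Answer: after 2 steps: λ.λ.1

Derivation:
  start: (λ.0 (λ.0)) (λ.λ.λ.1)
  →1  (λ.λ.λ.1) (λ.0)
  →2  λ.λ.1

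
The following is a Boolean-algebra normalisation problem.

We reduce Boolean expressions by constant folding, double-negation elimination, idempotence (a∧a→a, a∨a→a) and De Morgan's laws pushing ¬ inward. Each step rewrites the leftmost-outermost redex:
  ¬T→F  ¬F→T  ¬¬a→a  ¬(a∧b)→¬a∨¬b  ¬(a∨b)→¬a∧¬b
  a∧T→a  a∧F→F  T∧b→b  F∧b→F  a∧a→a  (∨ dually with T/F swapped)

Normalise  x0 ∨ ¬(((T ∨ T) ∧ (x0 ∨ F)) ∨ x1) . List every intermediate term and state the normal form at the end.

Answer: normal form = x0 ∨ (¬x0 ∧ ¬x1)  (in 9 steps)

Derivation:
  start: x0 ∨ ¬(((T ∨ T) ∧ (x0 ∨ F)) ∨ x1)
  step 1: x0 ∨ (¬((T ∨ T) ∧ (x0 ∨ F)) ∧ ¬x1)
  step 2: x0 ∨ ((¬(T ∨ T) ∨ ¬(x0 ∨ F)) ∧ ¬x1)
  step 3: x0 ∨ (((¬T ∧ ¬T) ∨ ¬(x0 ∨ F)) ∧ ¬x1)
  step 4: x0 ∨ ((¬T ∨ ¬(x0 ∨ F)) ∧ ¬x1)
  step 5: x0 ∨ ((F ∨ ¬(x0 ∨ F)) ∧ ¬x1)
  step 6: x0 ∨ (¬(x0 ∨ F) ∧ ¬x1)
  step 7: x0 ∨ ((¬x0 ∧ ¬F) ∧ ¬x1)
  step 8: x0 ∨ ((¬x0 ∧ T) ∧ ¬x1)
  step 9: x0 ∨ (¬x0 ∧ ¬x1)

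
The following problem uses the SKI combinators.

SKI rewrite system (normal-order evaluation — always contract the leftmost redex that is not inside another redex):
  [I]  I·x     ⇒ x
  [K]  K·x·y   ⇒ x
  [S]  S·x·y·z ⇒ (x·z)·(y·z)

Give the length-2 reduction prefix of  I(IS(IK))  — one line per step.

Answer: after 2 steps: S(IK)

Reduction:
  start: I(IS(IK))
  step 1: IS(IK)
  step 2: S(IK)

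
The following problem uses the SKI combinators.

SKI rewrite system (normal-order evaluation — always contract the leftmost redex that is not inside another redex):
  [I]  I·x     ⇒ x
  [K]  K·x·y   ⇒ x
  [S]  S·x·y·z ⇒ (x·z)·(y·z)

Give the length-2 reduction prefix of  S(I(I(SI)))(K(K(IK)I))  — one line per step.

Answer: after 2 steps: S(SI)(K(K(IK)I))

Derivation:
  start: S(I(I(SI)))(K(K(IK)I))
  step 1: S(I(SI))(K(K(IK)I))
  step 2: S(SI)(K(K(IK)I))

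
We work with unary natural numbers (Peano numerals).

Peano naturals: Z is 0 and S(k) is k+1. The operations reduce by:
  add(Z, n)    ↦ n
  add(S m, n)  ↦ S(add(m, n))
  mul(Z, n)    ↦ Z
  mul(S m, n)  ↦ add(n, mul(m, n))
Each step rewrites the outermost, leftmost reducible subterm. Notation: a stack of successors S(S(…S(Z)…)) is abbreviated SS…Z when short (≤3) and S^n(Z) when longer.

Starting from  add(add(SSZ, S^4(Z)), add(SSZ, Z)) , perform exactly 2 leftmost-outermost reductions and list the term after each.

Answer: after 2 steps: S(add(add(SZ, S^4(Z)), add(SSZ, Z)))

Reduction:
  start: add(add(SSZ, S^4(Z)), add(SSZ, Z))
  [1] add(S(add(SZ, S^4(Z))), add(SSZ, Z))
  [2] S(add(add(SZ, S^4(Z)), add(SSZ, Z)))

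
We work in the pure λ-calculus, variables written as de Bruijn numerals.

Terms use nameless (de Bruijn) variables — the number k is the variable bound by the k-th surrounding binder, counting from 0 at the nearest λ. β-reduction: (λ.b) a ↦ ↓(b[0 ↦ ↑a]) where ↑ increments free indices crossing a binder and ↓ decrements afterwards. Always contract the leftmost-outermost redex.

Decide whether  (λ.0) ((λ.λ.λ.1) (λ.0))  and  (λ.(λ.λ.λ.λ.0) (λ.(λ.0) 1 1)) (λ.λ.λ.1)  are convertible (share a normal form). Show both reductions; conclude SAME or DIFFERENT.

Answer: DIFFERENT — A ⇓ λ.λ.1, B ⇓ λ.λ.λ.0

Working:
Term A:
  start: (λ.0) ((λ.λ.λ.1) (λ.0))
  [1] (λ.λ.λ.1) (λ.0)
  [2] λ.λ.1

Term B:
  start: (λ.(λ.λ.λ.λ.0) (λ.(λ.0) 1 1)) (λ.λ.λ.1)
  [1] (λ.λ.λ.λ.0) (λ.(λ.0) (λ.λ.λ.1) (λ.λ.λ.1))
  [2] λ.λ.λ.0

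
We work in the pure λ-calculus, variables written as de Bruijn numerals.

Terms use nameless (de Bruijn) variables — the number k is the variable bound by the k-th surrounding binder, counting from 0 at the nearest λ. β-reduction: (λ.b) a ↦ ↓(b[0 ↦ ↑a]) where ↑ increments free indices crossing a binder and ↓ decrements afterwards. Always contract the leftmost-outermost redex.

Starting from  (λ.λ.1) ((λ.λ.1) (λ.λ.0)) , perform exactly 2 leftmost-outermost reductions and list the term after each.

  start: (λ.λ.1) ((λ.λ.1) (λ.λ.0))
  step 1: λ.(λ.λ.1) (λ.λ.0)
  step 2: λ.λ.λ.λ.0

Answer: after 2 steps: λ.λ.λ.λ.0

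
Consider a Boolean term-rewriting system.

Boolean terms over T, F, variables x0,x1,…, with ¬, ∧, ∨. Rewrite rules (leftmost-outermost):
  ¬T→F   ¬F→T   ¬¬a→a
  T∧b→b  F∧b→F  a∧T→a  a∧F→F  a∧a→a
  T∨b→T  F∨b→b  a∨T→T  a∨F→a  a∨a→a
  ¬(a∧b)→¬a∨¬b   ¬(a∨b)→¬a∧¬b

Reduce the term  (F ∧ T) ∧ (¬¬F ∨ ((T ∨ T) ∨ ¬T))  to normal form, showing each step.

  start: (F ∧ T) ∧ (¬¬F ∨ ((T ∨ T) ∨ ¬T))
  step 1: F ∧ (¬¬F ∨ ((T ∨ T) ∨ ¬T))
  step 2: F

Answer: normal form = F  (in 2 steps)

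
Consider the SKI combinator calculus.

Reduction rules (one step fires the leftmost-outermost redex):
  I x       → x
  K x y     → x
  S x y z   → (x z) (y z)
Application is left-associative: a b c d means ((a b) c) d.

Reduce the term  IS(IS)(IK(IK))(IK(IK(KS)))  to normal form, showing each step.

Answer: normal form = S(K(K(KS)))K  (in 8 steps)

Reduction:
  start: IS(IS)(IK(IK))(IK(IK(KS)))
  →1  S(IS)(IK(IK))(IK(IK(KS)))
  →2  IS(IK(IK(KS)))(IK(IK)(IK(IK(KS))))
  →3  S(IK(IK(KS)))(IK(IK)(IK(IK(KS))))
  →4  S(K(IK(KS)))(IK(IK)(IK(IK(KS))))
  →5  S(K(K(KS)))(IK(IK)(IK(IK(KS))))
  →6  S(K(K(KS)))(K(IK)(IK(IK(KS))))
  →7  S(K(K(KS)))(IK)
  →8  S(K(K(KS)))K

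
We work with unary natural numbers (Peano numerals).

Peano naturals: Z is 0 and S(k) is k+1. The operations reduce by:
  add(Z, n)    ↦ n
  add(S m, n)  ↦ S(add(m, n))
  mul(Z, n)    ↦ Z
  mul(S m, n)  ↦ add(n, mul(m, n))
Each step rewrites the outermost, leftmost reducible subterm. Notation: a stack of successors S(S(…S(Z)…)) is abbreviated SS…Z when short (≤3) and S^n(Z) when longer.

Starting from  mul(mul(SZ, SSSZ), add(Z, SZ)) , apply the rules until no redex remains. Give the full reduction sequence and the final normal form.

  start: mul(mul(SZ, SSSZ), add(Z, SZ))
  step 1: mul(add(SSSZ, mul(Z, SSSZ)), add(Z, SZ))
  step 2: mul(S(add(SSZ, mul(Z, SSSZ))), add(Z, SZ))
  step 3: add(add(Z, SZ), mul(add(SSZ, mul(Z, SSSZ)), add(Z, SZ)))
  step 4: add(SZ, mul(add(SSZ, mul(Z, SSSZ)), add(Z, SZ)))
  step 5: S(add(Z, mul(add(SSZ, mul(Z, SSSZ)), add(Z, SZ))))
  step 6: S(mul(add(SSZ, mul(Z, SSSZ)), add(Z, SZ)))
  step 7: S(mul(S(add(SZ, mul(Z, SSSZ))), add(Z, SZ)))
  step 8: S(add(add(Z, SZ), mul(add(SZ, mul(Z, SSSZ)), add(Z, SZ))))
  step 9: S(add(SZ, mul(add(SZ, mul(Z, SSSZ)), add(Z, SZ))))
  step 10: S(S(add(Z, mul(add(SZ, mul(Z, SSSZ)), add(Z, SZ)))))
  step 11: S(S(mul(add(SZ, mul(Z, SSSZ)), add(Z, SZ))))
  step 12: S(S(mul(S(add(Z, mul(Z, SSSZ))), add(Z, SZ))))
  step 13: S(S(add(add(Z, SZ), mul(add(Z, mul(Z, SSSZ)), add(Z, SZ)))))
  step 14: S(S(add(SZ, mul(add(Z, mul(Z, SSSZ)), add(Z, SZ)))))
  step 15: S(S(S(add(Z, mul(add(Z, mul(Z, SSSZ)), add(Z, SZ))))))
  step 16: S(S(S(mul(add(Z, mul(Z, SSSZ)), add(Z, SZ)))))
  step 17: S(S(S(mul(mul(Z, SSSZ), add(Z, SZ)))))
  step 18: S(S(S(mul(Z, add(Z, SZ)))))
  step 19: SSSZ

Answer: normal form = SSSZ  (in 19 steps)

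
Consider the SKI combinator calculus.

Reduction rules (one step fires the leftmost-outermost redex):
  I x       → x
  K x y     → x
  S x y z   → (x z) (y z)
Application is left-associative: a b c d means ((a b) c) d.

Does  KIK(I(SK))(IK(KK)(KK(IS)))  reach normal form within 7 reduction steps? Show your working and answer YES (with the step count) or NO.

  start: KIK(I(SK))(IK(KK)(KK(IS)))
  →1  I(I(SK))(IK(KK)(KK(IS)))
  →2  I(SK)(IK(KK)(KK(IS)))
  →3  SK(IK(KK)(KK(IS)))
  →4  SK(K(KK)(KK(IS)))
  →5  SK(KK)

Answer: YES — reaches normal form SK(KK) in 5 ≤ 7 steps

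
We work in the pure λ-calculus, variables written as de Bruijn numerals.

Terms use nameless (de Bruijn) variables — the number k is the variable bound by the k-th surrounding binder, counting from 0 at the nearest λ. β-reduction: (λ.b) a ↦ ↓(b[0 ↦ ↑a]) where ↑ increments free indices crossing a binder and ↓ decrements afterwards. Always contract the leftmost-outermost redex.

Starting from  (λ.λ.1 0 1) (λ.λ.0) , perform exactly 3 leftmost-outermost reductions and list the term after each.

Answer: after 3 steps: λ.λ.λ.0

Derivation:
  start: (λ.λ.1 0 1) (λ.λ.0)
  →1  λ.(λ.λ.0) 0 (λ.λ.0)
  →2  λ.(λ.0) (λ.λ.0)
  →3  λ.λ.λ.0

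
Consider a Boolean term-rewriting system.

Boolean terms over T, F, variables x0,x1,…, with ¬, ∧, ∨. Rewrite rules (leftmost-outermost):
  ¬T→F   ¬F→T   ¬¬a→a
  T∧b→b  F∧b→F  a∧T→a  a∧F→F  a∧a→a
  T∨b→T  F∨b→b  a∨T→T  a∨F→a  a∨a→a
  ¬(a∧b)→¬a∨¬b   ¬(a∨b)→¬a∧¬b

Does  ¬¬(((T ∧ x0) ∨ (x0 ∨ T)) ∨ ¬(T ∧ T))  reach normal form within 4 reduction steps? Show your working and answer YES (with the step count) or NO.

Answer: NO — after 4 steps the term is T ∨ ¬(T ∧ T), not yet normal

Reduction:
  start: ¬¬(((T ∧ x0) ∨ (x0 ∨ T)) ∨ ¬(T ∧ T))
  →1  ((T ∧ x0) ∨ (x0 ∨ T)) ∨ ¬(T ∧ T)
  →2  (x0 ∨ (x0 ∨ T)) ∨ ¬(T ∧ T)
  →3  (x0 ∨ T) ∨ ¬(T ∧ T)
  →4  T ∨ ¬(T ∧ T)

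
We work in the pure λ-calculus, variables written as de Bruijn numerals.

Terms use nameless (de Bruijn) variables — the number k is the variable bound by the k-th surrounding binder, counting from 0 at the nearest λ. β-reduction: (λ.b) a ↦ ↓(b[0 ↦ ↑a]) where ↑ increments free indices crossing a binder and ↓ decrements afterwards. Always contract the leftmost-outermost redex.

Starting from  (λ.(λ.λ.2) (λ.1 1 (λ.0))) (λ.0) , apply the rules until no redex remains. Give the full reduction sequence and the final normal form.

Answer: normal form = λ.λ.0  (in 2 steps)

Reduction:
  start: (λ.(λ.λ.2) (λ.1 1 (λ.0))) (λ.0)
  [1] (λ.λ.λ.0) (λ.(λ.0) (λ.0) (λ.0))
  [2] λ.λ.0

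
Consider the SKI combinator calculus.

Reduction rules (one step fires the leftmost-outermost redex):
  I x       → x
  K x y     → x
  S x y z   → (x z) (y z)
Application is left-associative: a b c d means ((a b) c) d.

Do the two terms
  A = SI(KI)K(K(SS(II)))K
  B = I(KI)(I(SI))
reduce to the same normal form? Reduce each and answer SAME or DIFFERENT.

Term A:
  start: SI(KI)K(K(SS(II)))K
  [1] IK(KIK)(K(SS(II)))K
  [2] K(KIK)(K(SS(II)))K
  [3] KIKK
  [4] IK
  [5] K

Term B:
  start: I(KI)(I(SI))
  [1] KI(I(SI))
  [2] I

Answer: DIFFERENT — A ⇓ K, B ⇓ I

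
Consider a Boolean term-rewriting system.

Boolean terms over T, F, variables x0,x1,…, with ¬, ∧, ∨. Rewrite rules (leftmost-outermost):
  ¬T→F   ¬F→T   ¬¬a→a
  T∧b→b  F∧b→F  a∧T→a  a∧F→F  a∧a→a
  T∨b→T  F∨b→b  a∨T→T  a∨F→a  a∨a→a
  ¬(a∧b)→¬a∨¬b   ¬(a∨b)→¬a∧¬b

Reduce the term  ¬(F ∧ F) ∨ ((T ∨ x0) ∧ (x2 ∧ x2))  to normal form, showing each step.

  start: ¬(F ∧ F) ∨ ((T ∨ x0) ∧ (x2 ∧ x2))
  step 1: (¬F ∨ ¬F) ∨ ((T ∨ x0) ∧ (x2 ∧ x2))
  step 2: ¬F ∨ ((T ∨ x0) ∧ (x2 ∧ x2))
  step 3: T ∨ ((T ∨ x0) ∧ (x2 ∧ x2))
  step 4: T

Answer: normal form = T  (in 4 steps)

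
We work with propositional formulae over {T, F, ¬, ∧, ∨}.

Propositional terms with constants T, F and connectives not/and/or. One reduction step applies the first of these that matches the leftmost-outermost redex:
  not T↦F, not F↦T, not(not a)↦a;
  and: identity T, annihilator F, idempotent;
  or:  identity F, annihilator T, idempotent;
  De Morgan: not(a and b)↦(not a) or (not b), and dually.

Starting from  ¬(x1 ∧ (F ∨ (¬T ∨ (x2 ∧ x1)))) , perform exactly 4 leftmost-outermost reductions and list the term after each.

  start: ¬(x1 ∧ (F ∨ (¬T ∨ (x2 ∧ x1))))
  step 1: ¬x1 ∨ ¬(F ∨ (¬T ∨ (x2 ∧ x1)))
  step 2: ¬x1 ∨ (¬F ∧ ¬(¬T ∨ (x2 ∧ x1)))
  step 3: ¬x1 ∨ (T ∧ ¬(¬T ∨ (x2 ∧ x1)))
  step 4: ¬x1 ∨ ¬(¬T ∨ (x2 ∧ x1))

Answer: after 4 steps: ¬x1 ∨ ¬(¬T ∨ (x2 ∧ x1))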